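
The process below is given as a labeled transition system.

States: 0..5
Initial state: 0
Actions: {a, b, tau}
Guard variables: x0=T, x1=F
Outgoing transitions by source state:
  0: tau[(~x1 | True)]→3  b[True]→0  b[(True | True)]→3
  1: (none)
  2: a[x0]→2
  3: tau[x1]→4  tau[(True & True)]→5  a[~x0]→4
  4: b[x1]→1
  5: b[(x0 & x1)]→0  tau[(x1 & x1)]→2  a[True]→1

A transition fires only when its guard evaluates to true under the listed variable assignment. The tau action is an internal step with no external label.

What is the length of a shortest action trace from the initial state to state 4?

Breadth-first toward 4:
  depth 0: {0}
  depth 1: {3}
  depth 2: {5}
  depth 3: {1}
4 never appears.

Answer: UNREACHABLE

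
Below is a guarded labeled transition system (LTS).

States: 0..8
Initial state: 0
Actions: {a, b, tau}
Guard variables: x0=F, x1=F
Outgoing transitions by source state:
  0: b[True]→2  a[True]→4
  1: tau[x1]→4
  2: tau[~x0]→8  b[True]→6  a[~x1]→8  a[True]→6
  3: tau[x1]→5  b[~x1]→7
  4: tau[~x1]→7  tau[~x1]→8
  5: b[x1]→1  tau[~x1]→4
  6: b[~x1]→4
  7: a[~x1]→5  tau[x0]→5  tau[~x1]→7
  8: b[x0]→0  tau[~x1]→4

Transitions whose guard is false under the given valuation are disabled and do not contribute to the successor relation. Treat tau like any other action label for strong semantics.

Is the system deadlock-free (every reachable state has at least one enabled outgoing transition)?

Answer: DEADLOCK-FREE

Analysis:
Reachable = {0,2,4,5,6,7,8}
  0: a→4  b→2  [2 exit(s)]
  2: a→6  a→8  b→6  tau→8  [4 exit(s)]
  4: tau→7  tau→8  [2 exit(s)]
  5: tau→4  [1 exit(s)]
  6: b→4  [1 exit(s)]
  7: a→5  tau→7  [2 exit(s)]
  8: tau→4  [1 exit(s)]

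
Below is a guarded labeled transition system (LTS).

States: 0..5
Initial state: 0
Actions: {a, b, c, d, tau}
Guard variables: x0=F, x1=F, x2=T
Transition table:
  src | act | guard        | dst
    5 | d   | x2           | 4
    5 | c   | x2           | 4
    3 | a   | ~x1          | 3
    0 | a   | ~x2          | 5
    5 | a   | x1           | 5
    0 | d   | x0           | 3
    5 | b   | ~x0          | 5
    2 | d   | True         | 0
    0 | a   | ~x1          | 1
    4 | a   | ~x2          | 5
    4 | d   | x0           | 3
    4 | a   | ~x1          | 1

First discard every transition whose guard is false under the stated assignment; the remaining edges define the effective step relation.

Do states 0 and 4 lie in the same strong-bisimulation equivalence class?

Refine partition for ~:
  P[0] = {{0,1,2,3,4,5}}
  P[1] = {{0,3,4},{1},{2},{5}}
  P[2] = {{0,4},{1},{2},{3},{5}}
Fixed point at round 3; 5 class(es).
class of 0: {0,4}; class of 4: {0,4}

Answer: BISIMILAR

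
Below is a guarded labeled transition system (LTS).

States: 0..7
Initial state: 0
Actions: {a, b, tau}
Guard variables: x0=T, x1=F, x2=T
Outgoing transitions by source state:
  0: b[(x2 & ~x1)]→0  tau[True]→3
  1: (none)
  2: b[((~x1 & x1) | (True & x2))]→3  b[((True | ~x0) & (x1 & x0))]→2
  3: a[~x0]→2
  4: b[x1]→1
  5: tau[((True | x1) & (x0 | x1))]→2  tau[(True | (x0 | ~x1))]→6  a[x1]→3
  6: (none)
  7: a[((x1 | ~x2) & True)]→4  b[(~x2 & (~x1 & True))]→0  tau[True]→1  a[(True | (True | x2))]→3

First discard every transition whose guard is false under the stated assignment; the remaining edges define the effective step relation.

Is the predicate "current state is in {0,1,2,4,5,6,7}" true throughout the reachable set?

Safe = {0,1,2,4,5,6,7}
Reach set: {0,3}
  0: safe
  3: ✗ unsafe
reach 3 via tau — violates

Answer: INVARIANT VIOLATED at state 3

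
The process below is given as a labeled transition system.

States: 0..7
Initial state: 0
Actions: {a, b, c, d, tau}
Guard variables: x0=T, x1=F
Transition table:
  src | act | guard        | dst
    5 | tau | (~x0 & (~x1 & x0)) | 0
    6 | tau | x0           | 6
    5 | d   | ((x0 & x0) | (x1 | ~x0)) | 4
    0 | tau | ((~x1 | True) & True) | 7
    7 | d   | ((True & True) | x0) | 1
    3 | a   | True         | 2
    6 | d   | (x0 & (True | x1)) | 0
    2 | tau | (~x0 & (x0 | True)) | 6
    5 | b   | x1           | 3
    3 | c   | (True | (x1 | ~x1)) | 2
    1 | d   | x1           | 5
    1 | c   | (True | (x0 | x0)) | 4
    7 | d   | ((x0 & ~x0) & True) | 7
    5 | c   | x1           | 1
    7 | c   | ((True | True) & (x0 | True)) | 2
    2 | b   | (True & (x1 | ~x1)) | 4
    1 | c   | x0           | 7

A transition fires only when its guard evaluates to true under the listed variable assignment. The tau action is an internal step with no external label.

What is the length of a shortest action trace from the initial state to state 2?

Answer: 2

Working:
BFS to 2:
  depth 0: {0}
  depth 1: {7}
  depth 2: {1,2}
depth(2)=2, e.g. tau·c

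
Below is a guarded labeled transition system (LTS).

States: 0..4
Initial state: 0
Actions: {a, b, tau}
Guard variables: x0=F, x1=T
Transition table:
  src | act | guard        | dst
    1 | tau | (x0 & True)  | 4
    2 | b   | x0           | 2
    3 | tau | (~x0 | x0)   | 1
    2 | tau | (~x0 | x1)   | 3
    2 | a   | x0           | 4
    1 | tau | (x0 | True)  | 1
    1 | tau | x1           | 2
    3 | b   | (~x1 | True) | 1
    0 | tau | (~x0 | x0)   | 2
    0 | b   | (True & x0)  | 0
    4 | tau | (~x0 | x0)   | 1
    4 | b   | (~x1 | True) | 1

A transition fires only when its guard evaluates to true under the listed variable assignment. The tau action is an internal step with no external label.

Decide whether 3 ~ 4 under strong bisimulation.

Compute ~ classes (split until stable):
  P[0] = {{0,1,2,3,4}}
  P[1] = {{0,1,2},{3,4}}
  P[2] = {{0,1},{2},{3,4}}
  P[3] = {{0},{1},{2},{3,4}}
4 equivalence class(es) (converged in 4)
class of 3: {3,4}; class of 4: {3,4}

Answer: BISIMILAR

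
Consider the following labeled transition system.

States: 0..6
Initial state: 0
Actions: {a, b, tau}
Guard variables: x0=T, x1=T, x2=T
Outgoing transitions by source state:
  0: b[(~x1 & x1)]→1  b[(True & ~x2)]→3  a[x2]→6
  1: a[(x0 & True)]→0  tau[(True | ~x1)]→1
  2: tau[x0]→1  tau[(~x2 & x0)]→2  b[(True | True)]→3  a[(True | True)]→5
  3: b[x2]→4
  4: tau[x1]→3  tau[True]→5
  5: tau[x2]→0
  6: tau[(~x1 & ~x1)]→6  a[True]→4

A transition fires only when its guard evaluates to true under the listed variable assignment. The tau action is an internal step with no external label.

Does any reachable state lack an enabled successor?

Answer: DEADLOCK-FREE

Trace:
Reach set: {0,3,4,5,6}
  0: a→6  [1 out]
  3: b→4  [1 out]
  4: tau→3  tau→5  [2 out]
  5: tau→0  [1 out]
  6: a→4  [1 out]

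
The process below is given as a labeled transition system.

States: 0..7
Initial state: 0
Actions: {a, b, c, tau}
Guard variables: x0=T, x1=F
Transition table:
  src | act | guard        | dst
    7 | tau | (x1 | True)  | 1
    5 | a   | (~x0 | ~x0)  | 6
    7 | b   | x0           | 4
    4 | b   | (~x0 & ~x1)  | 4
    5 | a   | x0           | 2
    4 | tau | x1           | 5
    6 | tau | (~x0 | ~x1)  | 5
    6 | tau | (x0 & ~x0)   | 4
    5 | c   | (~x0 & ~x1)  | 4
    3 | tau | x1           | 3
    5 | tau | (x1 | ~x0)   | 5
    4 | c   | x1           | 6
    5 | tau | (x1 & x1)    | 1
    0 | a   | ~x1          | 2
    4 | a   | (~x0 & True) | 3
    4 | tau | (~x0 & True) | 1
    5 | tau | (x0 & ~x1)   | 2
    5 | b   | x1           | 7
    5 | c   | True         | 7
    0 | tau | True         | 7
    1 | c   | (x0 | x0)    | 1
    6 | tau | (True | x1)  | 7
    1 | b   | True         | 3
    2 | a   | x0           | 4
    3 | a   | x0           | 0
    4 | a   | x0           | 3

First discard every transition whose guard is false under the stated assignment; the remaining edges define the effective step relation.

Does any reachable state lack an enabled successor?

Reachable = {0,1,2,3,4,7}
  0: a→2  tau→7  [2 out]
  1: b→3  c→1  [2 out]
  2: a→4  [1 out]
  3: a→0  [1 out]
  4: a→3  [1 out]
  7: b→4  tau→1  [2 out]

Answer: DEADLOCK-FREE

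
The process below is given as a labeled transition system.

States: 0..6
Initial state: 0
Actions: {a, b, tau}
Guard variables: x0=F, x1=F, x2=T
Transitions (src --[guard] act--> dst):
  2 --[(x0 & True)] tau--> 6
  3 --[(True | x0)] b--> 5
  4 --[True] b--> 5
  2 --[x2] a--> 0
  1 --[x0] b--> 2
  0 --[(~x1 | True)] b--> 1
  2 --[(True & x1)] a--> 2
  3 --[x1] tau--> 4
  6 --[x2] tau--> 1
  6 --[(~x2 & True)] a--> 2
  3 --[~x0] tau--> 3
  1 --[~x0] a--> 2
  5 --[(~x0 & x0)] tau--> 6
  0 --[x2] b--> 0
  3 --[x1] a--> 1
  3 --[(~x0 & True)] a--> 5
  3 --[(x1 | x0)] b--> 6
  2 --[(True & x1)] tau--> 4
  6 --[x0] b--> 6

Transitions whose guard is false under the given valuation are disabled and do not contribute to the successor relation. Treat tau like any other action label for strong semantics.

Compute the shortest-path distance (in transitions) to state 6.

BFS to 6:
  depth 0: {0}
  depth 1: {1}
  depth 2: {2}
6 never appears.

Answer: UNREACHABLE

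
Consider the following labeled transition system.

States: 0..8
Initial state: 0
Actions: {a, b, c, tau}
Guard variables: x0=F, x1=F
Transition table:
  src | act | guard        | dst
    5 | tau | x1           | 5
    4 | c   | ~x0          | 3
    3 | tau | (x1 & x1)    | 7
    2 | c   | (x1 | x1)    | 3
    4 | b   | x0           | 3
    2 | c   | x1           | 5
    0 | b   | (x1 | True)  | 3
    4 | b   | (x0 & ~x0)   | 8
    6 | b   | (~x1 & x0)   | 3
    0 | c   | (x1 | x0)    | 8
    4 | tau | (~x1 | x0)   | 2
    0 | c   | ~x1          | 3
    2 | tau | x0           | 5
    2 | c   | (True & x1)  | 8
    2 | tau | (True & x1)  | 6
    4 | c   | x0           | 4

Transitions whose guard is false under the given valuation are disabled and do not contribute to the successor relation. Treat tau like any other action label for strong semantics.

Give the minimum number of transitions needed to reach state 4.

Answer: UNREACHABLE

Analysis:
Layered search for 4:
  Layer 0: {0}
  Layer 1: {3}
4 never appears.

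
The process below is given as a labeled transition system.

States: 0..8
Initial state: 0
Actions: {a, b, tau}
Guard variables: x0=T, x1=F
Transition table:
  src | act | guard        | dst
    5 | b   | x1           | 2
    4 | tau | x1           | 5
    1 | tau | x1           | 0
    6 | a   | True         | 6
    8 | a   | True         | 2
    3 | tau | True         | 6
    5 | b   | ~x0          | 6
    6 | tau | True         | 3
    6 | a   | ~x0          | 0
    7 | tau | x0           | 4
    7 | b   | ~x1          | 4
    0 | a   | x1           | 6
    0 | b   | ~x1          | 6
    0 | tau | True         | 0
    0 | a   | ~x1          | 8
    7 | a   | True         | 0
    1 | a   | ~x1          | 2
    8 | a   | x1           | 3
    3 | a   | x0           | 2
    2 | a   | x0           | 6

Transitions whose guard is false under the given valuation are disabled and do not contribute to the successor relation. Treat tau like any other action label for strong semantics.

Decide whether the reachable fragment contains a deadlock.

Reach set: {0,2,3,6,8}
  0: a→8  b→6  tau→0  [deg 3]
  2: a→6  [deg 1]
  3: a→2  tau→6  [deg 2]
  6: a→6  tau→3  [deg 2]
  8: a→2  [deg 1]

Answer: DEADLOCK-FREE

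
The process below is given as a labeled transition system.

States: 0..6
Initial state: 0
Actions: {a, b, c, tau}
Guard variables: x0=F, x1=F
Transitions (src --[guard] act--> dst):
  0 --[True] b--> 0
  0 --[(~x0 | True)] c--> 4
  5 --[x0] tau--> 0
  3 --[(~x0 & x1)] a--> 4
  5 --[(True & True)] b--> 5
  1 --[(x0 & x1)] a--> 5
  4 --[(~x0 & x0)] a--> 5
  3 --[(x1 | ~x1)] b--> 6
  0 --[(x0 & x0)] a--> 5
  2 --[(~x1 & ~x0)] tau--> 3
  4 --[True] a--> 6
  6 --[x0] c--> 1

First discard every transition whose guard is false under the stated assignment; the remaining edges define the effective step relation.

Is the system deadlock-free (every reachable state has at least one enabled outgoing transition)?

Answer: DEADLOCK at state 6

Working:
Reachable = {0,4,6}
  0: b→0  c→4  [2 out]
  4: a→6  [1 out]
  6: ∅  [STUCK]
witness 6: c·a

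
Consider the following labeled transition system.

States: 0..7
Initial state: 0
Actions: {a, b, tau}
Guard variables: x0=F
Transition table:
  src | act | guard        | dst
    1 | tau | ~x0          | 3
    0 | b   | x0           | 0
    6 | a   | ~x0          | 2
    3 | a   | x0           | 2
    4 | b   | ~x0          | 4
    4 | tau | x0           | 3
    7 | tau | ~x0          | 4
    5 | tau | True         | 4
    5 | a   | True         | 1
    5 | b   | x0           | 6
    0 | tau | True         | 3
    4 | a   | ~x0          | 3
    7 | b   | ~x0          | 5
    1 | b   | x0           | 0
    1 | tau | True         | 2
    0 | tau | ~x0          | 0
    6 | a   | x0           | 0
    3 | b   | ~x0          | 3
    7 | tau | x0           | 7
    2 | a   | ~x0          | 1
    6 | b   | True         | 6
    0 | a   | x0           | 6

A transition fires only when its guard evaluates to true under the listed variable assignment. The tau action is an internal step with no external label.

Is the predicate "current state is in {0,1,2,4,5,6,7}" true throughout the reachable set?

Inv-set: {0,1,2,4,5,6,7}
Reach set: {0,3}
  0: ✓
  3: ✗ unsafe
witness against invariant: tau → 3

Answer: INVARIANT VIOLATED at state 3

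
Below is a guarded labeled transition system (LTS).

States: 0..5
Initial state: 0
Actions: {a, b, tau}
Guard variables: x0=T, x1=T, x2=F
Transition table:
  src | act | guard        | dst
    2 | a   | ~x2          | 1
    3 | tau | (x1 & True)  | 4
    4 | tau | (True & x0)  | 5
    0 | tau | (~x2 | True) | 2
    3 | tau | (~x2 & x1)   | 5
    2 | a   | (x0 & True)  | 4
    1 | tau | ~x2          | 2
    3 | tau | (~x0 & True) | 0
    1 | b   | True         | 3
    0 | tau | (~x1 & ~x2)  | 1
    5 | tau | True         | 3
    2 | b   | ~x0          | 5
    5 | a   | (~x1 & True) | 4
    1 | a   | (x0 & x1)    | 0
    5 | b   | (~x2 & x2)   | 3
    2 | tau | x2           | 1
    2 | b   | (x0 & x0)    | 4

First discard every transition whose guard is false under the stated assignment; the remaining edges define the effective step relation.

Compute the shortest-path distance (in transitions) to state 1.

Answer: 2

Analysis:
Breadth-first toward 1:
  Layer 0: {0}
  Layer 1: {2}
  Layer 2: {1,4}
1 enters at depth 2; path tau·a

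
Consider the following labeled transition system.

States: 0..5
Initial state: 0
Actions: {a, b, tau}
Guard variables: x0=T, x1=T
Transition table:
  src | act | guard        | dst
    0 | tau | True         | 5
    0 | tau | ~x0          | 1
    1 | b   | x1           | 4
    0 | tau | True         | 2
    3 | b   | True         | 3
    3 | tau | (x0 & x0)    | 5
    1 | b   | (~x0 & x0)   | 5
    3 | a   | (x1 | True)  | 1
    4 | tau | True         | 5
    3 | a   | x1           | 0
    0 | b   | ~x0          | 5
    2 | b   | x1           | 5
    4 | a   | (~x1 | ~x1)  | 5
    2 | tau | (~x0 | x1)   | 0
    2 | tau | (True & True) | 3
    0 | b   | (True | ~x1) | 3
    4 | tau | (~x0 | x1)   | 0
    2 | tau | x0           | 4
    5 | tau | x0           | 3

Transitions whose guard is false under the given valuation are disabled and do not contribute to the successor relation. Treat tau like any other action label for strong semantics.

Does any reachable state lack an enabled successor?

Reachable = {0,1,2,3,4,5}
  0: b→3  tau→2  tau→5  [deg 3]
  1: b→4  [deg 1]
  2: b→5  tau→0  tau→3  tau→4  [deg 4]
  3: a→0  a→1  b→3  tau→5  [deg 4]
  4: tau→0  tau→5  [deg 2]
  5: tau→3  [deg 1]

Answer: DEADLOCK-FREE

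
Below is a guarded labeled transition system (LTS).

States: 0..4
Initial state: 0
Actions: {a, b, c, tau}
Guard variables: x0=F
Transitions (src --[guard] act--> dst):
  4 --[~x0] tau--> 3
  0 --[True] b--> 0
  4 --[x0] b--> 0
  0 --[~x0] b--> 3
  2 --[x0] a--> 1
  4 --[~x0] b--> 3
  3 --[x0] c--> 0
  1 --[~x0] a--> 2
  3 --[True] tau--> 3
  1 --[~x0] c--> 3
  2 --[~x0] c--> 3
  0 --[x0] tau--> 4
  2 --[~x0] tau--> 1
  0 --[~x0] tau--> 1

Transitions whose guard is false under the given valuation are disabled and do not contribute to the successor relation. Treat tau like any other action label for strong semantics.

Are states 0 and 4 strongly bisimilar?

Compute ~ classes (split until stable):
  P[0] = {{0,1,2,3,4}}
  P[1] = {{0,4},{1},{2},{3}}
  P[2] = {{0},{1},{2},{3},{4}}
stable after 3 split(s): 5 block(s)
class of 0: {0}; class of 4: {4}

Answer: NOT BISIMILAR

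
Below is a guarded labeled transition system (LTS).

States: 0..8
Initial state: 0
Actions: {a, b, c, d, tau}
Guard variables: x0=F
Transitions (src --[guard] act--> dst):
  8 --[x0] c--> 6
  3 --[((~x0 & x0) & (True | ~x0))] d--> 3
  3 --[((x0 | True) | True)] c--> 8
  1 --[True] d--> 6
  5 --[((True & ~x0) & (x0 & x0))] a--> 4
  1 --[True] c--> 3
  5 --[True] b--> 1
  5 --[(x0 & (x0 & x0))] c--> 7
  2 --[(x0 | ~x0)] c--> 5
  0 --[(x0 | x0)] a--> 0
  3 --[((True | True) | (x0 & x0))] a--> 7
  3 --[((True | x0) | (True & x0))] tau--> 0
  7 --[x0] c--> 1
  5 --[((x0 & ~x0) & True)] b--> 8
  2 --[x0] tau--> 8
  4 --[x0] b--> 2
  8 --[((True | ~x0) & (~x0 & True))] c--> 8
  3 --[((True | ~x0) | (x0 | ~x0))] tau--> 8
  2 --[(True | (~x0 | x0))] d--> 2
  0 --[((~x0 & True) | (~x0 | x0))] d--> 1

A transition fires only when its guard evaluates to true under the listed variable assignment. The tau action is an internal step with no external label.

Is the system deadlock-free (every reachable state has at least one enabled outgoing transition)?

Reach set: {0,1,3,6,7,8}
  0: d→1  [1 out]
  1: c→3  d→6  [2 out]
  3: a→7  c→8  tau→0  tau→8  [4 out]
  6: ∅  [deadlock]
  7: ∅  [deadlock]
  8: c→8  [1 out]
witness 6: d·d

Answer: DEADLOCK at state 6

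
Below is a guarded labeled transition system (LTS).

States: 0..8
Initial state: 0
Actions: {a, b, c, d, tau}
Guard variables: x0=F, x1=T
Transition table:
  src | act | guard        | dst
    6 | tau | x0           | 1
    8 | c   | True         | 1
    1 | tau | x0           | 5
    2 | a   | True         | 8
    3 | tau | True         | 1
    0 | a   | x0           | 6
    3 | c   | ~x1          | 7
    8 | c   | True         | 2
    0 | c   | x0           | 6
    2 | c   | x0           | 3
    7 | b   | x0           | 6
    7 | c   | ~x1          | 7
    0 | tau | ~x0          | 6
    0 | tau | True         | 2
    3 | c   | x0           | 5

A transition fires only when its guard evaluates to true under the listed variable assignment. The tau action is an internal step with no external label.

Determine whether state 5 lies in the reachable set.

Guard filter leaves 6 enabled edge(s).
L0 = {0}
L1 = {2,6}  cumulative {0,2,6}
L2 = {8}  cumulative {0,2,6,8}
L3 = {1}  cumulative {0,1,2,6,8}
R = {0,1,2,6,8}

Answer: UNREACHABLE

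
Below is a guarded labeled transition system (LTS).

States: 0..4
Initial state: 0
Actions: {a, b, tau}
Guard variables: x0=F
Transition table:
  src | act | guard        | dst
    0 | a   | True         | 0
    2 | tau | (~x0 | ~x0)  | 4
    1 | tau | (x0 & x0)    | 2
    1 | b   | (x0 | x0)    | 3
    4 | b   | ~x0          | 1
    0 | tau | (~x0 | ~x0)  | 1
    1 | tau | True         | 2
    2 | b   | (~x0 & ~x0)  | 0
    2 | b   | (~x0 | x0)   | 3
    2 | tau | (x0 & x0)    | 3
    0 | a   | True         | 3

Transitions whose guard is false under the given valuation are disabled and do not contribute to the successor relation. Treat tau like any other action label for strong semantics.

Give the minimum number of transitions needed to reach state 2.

BFS to 2:
  L0 = {0}
  L1 = {1,3}
  L2 = {2}
2 enters at depth 2; path tau·tau

Answer: 2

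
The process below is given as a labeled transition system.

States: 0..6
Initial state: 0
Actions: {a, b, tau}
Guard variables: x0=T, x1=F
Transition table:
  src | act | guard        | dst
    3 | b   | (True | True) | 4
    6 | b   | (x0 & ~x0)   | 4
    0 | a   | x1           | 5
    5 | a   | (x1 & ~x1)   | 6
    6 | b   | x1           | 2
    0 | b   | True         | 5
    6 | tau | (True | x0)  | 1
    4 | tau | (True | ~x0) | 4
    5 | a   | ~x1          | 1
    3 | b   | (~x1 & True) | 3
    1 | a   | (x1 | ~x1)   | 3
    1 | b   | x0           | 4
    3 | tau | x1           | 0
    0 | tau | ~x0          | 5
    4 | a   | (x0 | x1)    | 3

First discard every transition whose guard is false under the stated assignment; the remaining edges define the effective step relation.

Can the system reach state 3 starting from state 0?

9 transition(s) survive guard evaluation.
L0 = {0}
L1 = {5}  total {0,5}
L2 = {1}  total {0,1,5}
L3 = {3,4}  total {0,1,3,4,5}
R = {0,1,3,4,5}
trace reaching 3: b·a·a

Answer: REACHABLE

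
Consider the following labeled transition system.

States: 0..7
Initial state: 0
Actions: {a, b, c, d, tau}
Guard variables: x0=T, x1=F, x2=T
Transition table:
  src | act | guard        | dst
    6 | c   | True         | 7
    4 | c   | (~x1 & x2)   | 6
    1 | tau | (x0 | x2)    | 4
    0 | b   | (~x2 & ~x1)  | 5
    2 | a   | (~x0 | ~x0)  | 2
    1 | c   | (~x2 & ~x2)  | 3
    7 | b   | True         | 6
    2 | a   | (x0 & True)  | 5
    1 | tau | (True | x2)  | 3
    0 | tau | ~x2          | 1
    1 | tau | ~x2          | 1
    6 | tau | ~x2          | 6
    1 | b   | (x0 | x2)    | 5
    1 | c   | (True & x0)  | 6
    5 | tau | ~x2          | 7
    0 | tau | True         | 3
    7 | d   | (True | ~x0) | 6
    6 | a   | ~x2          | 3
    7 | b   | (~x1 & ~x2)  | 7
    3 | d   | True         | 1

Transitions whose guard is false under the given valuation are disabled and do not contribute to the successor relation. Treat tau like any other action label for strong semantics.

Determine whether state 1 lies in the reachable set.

Guard filter leaves 11 enabled edge(s).
L0 = {0}
L1 = {3}  cumulative {0,3}
L2 = {1}  cumulative {0,1,3}
L3 = {4,5,6}  cumulative {0,1,3,4,5,6}
L4 = {7}  cumulative {0,1,3,4,5,6,7}
Reach set: {0,1,3,4,5,6,7}
witness 1: tau·d

Answer: REACHABLE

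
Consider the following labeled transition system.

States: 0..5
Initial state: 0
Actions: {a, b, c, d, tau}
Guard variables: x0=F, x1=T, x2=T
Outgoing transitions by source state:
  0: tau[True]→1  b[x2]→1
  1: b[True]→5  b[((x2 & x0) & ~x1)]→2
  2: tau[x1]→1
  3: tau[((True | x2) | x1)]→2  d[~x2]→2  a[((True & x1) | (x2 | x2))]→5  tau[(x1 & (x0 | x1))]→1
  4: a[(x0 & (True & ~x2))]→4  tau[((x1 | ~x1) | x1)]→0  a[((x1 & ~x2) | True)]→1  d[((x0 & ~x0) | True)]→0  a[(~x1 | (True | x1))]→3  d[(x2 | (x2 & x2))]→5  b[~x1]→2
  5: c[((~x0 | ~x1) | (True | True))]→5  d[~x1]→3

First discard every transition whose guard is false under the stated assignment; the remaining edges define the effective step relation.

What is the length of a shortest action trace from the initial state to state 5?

Breadth-first toward 5:
  depth 0: {0}
  depth 1: {1}
  depth 2: {5}
5 enters at depth 2; path b·b

Answer: 2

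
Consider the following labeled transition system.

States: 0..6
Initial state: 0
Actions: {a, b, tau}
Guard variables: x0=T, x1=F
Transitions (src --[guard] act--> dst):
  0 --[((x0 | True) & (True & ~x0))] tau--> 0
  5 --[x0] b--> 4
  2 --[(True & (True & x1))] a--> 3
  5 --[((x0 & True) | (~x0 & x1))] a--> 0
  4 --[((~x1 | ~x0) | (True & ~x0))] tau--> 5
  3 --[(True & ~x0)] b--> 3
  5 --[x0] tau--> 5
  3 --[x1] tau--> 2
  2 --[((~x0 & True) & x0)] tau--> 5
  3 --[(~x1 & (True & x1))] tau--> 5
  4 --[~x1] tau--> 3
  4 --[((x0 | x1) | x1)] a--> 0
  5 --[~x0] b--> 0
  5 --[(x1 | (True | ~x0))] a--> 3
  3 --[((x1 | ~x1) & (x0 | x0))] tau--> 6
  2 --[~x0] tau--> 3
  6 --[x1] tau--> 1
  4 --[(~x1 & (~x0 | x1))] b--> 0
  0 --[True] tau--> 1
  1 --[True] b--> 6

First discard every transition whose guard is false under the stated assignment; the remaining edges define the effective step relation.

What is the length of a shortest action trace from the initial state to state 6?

Breadth-first toward 6:
  L0 = {0}
  L1 = {1}
  L2 = {6}
depth(6)=2, e.g. tau·b

Answer: 2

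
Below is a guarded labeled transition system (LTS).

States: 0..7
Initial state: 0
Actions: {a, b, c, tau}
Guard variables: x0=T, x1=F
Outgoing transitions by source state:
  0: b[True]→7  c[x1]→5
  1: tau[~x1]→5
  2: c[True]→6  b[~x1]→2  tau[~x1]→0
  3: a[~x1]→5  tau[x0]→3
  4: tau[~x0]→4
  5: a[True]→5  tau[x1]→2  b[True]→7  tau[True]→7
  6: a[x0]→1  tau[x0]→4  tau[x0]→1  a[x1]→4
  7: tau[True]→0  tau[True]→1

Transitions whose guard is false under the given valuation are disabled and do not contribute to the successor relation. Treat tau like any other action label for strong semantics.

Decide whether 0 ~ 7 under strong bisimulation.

Answer: NOT BISIMILAR

Working:
Compute ~ classes (split until stable):
  P[0] = {{0,1,2,3,4,5,6,7}}
  P[1] = {{0},{1,7},{2},{3,6},{4},{5}}
  P[2] = {{0},{1},{2},{3},{4},{5},{6},{7}}
8 equivalence class(es) (converged in 3)
class of 0: {0}; class of 7: {7}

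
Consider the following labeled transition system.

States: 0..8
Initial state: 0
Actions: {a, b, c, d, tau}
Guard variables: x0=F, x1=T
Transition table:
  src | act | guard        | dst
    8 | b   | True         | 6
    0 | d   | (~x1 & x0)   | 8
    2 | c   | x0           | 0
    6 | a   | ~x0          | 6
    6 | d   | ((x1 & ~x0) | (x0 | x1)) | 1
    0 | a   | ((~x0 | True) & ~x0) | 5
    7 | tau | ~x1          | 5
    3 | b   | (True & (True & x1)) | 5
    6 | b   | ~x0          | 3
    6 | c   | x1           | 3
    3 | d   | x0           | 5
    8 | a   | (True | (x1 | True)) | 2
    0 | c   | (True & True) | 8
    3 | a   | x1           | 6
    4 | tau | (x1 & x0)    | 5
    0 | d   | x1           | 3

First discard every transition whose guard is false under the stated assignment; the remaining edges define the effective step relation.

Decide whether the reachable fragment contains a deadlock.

Answer: DEADLOCK at state 1

Working:
Reachable = {0,1,2,3,5,6,8}
  0: a→5  c→8  d→3  [3 exit(s)]
  1: ∅  [STUCK]
  2: ∅  [STUCK]
  3: a→6  b→5  [2 exit(s)]
  5: ∅  [STUCK]
  6: a→6  b→3  c→3  d→1  [4 exit(s)]
  8: a→2  b→6  [2 exit(s)]
trace reaching 1: c·b·d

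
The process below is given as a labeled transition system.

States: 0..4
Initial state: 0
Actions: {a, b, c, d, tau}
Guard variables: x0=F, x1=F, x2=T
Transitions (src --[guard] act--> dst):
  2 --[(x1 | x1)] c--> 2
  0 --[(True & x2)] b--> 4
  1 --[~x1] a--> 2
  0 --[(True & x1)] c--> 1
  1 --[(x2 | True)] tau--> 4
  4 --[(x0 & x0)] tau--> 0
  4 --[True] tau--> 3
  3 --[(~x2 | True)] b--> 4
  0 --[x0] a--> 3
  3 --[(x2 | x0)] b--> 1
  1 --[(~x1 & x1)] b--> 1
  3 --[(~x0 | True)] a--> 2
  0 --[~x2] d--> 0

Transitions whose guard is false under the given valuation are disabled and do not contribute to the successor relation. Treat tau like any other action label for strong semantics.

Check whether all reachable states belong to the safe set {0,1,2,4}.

Inv-set: {0,1,2,4}
Reach set: {0,1,2,3,4}
  0: ✓
  1: ✓
  2: ✓
  3: VIOLATES
  4: ✓
witness against invariant: b·tau → 3

Answer: INVARIANT VIOLATED at state 3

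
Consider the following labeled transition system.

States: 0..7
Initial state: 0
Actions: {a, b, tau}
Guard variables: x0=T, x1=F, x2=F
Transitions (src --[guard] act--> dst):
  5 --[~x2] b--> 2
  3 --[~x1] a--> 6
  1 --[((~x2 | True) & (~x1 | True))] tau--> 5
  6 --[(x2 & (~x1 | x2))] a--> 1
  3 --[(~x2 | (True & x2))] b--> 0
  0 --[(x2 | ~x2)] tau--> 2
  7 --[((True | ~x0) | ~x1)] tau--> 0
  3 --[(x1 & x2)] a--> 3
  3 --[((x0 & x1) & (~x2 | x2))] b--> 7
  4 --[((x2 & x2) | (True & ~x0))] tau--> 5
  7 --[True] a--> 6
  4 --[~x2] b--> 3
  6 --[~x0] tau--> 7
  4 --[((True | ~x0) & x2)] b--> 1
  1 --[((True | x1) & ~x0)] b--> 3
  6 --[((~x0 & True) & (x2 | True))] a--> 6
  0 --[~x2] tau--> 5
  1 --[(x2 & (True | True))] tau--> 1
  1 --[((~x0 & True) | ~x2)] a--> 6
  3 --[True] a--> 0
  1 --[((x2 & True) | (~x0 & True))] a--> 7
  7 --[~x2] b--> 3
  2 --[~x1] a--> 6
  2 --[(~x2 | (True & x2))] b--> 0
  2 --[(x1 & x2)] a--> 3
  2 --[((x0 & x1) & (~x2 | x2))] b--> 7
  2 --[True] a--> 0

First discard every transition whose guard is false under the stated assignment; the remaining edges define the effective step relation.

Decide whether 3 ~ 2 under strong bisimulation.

Refine partition for ~:
  π0 = {{0,1,2,3,4,5,6,7}}
  π1 = {{0},{1},{2,3},{4,5},{6},{7}}
Fixed point at round 2; 6 class(es).
[3]={2,3}  [2]={2,3}

Answer: BISIMILAR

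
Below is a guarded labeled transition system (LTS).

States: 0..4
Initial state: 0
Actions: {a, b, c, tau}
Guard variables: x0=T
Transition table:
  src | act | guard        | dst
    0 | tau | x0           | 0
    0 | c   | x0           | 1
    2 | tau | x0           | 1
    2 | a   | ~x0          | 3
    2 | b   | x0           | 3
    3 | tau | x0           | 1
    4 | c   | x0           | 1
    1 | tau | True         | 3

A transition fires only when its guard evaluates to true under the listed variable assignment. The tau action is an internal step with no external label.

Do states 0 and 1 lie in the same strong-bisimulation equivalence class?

Answer: NOT BISIMILAR

Analysis:
Compute ~ classes (split until stable):
  π0 = {{0,1,2,3,4}}
  π1 = {{0},{1,3},{2},{4}}
stable after 2 split(s): 4 block(s)
class of 0: {0}; class of 1: {1,3}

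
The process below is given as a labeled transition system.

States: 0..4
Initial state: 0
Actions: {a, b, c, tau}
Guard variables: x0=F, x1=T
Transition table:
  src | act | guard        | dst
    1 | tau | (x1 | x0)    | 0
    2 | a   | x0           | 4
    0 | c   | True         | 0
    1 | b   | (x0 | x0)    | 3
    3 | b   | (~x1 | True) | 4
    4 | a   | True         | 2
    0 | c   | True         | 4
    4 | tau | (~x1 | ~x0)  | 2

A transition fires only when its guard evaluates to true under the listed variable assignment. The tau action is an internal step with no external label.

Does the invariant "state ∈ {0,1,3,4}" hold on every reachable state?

Answer: INVARIANT VIOLATED at state 2

Trace:
Safe = {0,1,3,4}
R = {0,2,4}
  0: safe
  2: VIOLATES
  4: safe
counterexample path to 2: c·a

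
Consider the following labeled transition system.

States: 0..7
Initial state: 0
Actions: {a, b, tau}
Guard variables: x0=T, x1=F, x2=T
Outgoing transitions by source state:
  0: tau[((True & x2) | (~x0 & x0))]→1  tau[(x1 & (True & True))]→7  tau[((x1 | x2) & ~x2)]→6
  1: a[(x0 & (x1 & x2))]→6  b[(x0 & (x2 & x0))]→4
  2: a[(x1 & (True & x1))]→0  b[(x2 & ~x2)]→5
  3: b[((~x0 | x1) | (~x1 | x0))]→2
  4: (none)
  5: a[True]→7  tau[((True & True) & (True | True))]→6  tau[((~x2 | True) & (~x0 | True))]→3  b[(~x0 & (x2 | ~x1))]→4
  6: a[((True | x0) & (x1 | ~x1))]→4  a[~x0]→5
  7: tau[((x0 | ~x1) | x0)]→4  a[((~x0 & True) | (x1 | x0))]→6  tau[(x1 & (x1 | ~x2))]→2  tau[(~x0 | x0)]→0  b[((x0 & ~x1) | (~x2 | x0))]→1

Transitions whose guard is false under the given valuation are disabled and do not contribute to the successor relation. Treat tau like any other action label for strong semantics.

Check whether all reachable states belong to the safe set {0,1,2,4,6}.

Inv-set: {0,1,2,4,6}
R = {0,1,4}
  0: safe
  1: safe
  4: safe

Answer: INVARIANT HOLDS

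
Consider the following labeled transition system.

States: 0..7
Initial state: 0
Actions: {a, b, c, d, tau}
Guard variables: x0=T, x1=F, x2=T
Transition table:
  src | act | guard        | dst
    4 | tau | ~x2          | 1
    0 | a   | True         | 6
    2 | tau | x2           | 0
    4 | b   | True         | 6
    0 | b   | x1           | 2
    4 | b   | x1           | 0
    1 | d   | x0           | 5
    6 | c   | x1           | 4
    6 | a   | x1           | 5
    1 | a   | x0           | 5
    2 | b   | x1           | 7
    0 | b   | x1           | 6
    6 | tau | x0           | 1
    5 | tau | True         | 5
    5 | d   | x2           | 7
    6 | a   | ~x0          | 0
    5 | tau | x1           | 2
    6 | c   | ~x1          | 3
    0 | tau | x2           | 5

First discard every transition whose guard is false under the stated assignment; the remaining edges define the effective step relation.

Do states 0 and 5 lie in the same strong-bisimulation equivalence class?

Answer: NOT BISIMILAR

Working:
Compute ~ classes (split until stable):
  π0 = {{0,1,2,3,4,5,6,7}}
  π1 = {{0},{1},{2},{3,7},{4},{5},{6}}
stable after 2 split(s): 7 block(s)
[0]={0}  [5]={5}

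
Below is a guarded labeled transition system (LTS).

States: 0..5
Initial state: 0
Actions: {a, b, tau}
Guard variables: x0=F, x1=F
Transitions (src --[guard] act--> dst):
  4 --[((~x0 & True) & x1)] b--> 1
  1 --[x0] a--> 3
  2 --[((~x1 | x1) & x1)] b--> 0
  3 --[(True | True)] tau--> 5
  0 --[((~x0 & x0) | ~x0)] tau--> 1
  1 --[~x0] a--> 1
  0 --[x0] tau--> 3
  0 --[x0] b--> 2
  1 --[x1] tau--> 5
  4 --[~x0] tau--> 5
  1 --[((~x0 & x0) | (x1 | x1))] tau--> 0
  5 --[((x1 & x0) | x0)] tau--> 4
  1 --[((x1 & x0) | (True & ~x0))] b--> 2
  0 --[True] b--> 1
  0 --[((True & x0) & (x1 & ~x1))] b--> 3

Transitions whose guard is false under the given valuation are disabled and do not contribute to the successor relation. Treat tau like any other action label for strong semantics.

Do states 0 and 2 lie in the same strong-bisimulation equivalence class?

Answer: NOT BISIMILAR

Trace:
Bisimulation quotient by refinement:
  P[0] = {{0,1,2,3,4,5}}
  P[1] = {{0},{1},{2,5},{3,4}}
stable after 2 split(s): 4 block(s)
0∈{0}, 2∈{2,5}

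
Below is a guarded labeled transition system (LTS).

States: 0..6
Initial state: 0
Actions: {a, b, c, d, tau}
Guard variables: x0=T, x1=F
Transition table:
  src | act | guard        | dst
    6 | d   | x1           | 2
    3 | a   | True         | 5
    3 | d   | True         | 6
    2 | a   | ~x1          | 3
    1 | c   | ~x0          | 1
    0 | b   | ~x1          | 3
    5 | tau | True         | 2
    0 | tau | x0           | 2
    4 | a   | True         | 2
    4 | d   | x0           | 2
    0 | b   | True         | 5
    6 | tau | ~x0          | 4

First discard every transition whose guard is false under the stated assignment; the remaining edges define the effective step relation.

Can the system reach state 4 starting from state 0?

Guard filter leaves 9 enabled edge(s).
depth 0: {0}
depth 1: {2,3,5}  now seen {0,2,3,5}
depth 2: {6}  now seen {0,2,3,5,6}
Reach set: {0,2,3,5,6}

Answer: UNREACHABLE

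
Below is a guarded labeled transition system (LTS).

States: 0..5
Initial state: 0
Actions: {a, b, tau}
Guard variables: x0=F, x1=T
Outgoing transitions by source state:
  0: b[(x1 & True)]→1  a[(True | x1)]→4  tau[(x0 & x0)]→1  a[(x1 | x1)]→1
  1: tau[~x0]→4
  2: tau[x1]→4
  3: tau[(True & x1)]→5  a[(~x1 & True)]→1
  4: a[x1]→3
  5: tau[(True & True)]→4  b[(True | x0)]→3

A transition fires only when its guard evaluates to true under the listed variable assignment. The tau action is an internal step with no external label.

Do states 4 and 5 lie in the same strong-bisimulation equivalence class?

Answer: NOT BISIMILAR

Trace:
Compute ~ classes (split until stable):
  round 0: {{0,1,2,3,4,5}}
  round 1: {{0},{1,2,3},{4},{5}}
  round 2: {{0},{1,2},{3},{4},{5}}
stable after 3 split(s): 5 block(s)
[4]={4}  [5]={5}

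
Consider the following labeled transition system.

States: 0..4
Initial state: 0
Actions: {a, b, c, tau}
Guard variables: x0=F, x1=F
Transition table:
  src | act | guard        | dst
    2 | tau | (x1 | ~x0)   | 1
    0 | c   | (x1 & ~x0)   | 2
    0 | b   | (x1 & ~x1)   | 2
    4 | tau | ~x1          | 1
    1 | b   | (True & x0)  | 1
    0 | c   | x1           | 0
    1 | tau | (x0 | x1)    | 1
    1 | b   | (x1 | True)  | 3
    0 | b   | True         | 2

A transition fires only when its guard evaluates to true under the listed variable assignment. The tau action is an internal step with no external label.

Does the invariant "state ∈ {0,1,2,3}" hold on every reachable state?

Answer: INVARIANT HOLDS

Analysis:
Safe = {0,1,2,3}
Reachable = {0,1,2,3}
  0: ok
  1: ok
  2: ok
  3: ok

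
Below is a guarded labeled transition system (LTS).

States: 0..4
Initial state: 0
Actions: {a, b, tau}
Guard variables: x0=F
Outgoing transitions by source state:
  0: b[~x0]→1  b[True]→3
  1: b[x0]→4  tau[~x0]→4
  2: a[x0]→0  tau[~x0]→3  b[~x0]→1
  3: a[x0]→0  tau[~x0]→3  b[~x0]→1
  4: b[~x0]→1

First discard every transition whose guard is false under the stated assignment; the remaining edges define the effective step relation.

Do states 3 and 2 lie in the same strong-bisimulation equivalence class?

Compute ~ classes (split until stable):
  round 0: {{0,1,2,3,4}}
  round 1: {{0,4},{1},{2,3}}
  round 2: {{0},{1},{2,3},{4}}
Fixed point at round 3; 4 class(es).
[3]={2,3}  [2]={2,3}

Answer: BISIMILAR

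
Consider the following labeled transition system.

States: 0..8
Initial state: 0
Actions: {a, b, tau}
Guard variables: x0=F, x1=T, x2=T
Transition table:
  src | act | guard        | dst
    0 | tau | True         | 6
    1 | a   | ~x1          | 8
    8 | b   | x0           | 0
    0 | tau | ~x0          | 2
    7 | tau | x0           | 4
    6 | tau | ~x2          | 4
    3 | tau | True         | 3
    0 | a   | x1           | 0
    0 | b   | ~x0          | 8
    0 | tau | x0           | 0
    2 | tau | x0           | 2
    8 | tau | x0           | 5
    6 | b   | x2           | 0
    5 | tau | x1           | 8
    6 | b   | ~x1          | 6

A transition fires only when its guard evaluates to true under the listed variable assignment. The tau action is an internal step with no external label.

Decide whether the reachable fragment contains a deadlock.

Reachable = {0,2,6,8}
  0: a→0  b→8  tau→2  tau→6  [deg 4]
  2: ∅  [deadlock]
  6: b→0  [deg 1]
  8: ∅  [deadlock]
witness 2: tau

Answer: DEADLOCK at state 2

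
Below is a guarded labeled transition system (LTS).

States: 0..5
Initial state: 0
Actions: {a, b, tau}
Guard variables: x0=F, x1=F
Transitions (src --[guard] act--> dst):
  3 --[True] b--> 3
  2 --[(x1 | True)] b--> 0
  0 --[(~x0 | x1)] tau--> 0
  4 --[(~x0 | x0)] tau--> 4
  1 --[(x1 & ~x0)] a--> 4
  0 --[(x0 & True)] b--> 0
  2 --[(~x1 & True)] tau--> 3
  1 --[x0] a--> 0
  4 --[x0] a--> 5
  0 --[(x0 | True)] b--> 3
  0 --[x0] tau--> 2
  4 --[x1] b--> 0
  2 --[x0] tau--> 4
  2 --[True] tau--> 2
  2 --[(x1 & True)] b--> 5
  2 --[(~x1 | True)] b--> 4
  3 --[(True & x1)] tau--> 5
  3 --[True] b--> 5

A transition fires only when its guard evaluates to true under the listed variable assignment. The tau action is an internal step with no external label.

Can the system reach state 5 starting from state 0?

After dropping false guards: 9 live edges.
depth 0: {0}
depth 1: {3}  total {0,3}
depth 2: {5}  total {0,3,5}
R = {0,3,5}
witness 5: b·b

Answer: REACHABLE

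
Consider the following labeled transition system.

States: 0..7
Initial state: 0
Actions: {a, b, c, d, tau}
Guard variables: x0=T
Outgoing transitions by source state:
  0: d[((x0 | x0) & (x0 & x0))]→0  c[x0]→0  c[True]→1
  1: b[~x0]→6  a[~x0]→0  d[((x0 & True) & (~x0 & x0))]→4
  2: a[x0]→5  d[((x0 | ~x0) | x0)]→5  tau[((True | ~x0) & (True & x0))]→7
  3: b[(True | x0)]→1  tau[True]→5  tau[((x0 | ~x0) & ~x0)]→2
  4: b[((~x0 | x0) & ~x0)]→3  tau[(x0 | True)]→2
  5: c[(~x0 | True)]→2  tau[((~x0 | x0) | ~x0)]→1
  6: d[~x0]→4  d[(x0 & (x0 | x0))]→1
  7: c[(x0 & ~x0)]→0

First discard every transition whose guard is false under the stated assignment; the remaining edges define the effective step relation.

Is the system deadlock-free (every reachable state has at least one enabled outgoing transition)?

R = {0,1}
  0: c→0  c→1  d→0  [deg 3]
  1: ∅  [deadlock]
trace reaching 1: c

Answer: DEADLOCK at state 1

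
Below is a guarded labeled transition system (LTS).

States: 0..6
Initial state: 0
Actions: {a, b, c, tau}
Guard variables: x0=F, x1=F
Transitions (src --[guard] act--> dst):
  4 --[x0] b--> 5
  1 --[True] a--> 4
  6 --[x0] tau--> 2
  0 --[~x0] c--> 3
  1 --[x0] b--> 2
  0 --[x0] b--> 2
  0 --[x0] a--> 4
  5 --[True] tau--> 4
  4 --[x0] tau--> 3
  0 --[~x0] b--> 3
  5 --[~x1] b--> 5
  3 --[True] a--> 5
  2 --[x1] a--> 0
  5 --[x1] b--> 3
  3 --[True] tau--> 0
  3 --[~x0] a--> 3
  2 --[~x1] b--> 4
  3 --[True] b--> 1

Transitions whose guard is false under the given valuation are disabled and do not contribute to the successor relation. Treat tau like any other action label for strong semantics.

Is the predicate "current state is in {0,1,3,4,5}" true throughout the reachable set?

Inv-set: {0,1,3,4,5}
Reach set: {0,1,3,4,5}
  0: safe
  1: safe
  3: safe
  4: safe
  5: safe

Answer: INVARIANT HOLDS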